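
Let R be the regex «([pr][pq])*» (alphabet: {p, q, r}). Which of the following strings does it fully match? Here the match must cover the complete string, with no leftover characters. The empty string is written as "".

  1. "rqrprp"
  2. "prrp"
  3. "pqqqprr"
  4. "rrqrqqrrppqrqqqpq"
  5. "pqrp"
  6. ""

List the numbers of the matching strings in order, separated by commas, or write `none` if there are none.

1 → match
2 → no match
3 → no match
4 → no match
5 → match
6 → match

1, 5, 6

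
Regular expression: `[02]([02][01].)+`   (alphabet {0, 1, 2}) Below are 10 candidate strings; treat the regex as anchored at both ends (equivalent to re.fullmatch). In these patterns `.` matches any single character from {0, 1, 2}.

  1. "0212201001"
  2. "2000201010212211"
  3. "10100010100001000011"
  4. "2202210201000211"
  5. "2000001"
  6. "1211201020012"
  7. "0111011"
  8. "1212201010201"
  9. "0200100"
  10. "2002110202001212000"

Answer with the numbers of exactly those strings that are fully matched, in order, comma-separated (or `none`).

1, 2, 4, 5

1 → match
2 → match
3 → no match
4 → match
5 → match
6 → no match
7 → no match
8 → no match
9 → no match
10 → no match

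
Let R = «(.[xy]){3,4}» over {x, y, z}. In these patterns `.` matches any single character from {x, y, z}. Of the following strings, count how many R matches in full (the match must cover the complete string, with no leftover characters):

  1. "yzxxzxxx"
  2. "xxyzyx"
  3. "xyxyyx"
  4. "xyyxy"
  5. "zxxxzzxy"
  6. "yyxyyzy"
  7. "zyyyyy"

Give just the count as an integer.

2

1 → no match
2 → no match
3 → match
4 → no match
5 → no match
6 → no match
7 → match
Total matched: 2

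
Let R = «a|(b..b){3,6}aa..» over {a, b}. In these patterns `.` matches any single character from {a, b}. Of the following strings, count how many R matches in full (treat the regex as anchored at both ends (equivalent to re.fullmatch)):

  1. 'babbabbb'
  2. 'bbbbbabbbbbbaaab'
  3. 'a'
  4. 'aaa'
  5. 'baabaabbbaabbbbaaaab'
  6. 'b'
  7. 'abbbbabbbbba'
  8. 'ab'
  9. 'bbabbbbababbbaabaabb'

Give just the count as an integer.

1. 'babbabbb' → no match
2 → match
3. 'a' → match
4. 'aaa' → no match
5 → no match
6. 'b' → no match
7. 'abbbbabbbbba' → no match
8. 'ab' → no match
9 → no match
Total matched: 2

2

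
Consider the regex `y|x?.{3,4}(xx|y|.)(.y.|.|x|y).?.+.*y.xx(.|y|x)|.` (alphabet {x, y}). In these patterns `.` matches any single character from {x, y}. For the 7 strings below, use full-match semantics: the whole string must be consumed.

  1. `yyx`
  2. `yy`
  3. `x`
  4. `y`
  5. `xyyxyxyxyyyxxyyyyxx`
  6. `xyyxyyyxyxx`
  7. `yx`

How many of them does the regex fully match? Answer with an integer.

1 → no match
2 → no match
3 → match
4 → match
5 → no match
6 → no match
7 → no match
Total matched: 2

2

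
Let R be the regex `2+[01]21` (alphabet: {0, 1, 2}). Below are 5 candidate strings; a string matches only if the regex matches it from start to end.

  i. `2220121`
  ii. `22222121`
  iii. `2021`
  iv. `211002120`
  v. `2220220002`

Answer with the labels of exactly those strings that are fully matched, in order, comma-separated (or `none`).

ii, iii

i. `2220121` → no match
ii. `22222121` → match
iii. `2021` → match
iv. `211002120` → no match — must end with `21`
v. `2220220002` → no match — must end with `21`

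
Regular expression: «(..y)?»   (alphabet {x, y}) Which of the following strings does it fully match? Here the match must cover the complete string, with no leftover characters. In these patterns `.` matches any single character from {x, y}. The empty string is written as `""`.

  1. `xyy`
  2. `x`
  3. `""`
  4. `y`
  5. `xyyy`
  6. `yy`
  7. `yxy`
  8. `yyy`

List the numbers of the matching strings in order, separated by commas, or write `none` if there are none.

1, 3, 7, 8

1 → match
2 → no match
3 → match
4 → no match
5 → no match
6 → no match
7 → match
8 → match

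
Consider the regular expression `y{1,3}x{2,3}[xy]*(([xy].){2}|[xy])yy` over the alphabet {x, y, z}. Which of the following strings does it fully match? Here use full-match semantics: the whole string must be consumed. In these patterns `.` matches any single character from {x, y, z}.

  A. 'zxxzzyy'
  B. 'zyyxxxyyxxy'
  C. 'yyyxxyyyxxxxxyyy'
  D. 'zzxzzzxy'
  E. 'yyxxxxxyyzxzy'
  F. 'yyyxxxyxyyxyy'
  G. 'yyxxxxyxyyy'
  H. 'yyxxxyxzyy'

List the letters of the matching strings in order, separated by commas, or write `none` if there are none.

A → no match — must start with 'y'
B → no match — must start with 'y'
C → match
D → no match — must start with 'y'
E → no match — must end with 'yy'
F → match
G → match
H → match

C, F, G, H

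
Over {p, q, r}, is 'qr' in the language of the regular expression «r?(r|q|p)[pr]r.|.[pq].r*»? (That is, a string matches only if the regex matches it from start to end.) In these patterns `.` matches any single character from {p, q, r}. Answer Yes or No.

No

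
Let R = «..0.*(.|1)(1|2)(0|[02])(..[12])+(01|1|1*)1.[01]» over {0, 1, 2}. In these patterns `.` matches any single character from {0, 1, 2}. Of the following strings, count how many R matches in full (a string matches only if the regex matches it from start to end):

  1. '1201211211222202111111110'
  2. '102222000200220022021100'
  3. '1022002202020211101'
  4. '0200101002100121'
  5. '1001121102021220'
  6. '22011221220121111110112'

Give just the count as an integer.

1 → match
2 → no match
3 → no match
4 → no match
5 → no match
6 → no match
Total matched: 1

1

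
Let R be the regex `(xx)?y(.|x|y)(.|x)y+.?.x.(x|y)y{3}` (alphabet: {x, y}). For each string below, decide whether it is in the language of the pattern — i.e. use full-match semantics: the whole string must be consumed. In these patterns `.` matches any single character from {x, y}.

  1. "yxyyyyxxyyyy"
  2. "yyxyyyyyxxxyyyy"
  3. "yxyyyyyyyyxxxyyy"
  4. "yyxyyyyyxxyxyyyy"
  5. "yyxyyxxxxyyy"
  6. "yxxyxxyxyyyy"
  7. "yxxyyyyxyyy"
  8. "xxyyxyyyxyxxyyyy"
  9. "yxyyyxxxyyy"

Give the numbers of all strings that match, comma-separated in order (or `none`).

1 → match
2 → match
3 → match
4 → no match
5 → match
6 → no match
7 → no match
8 → match
9 → match

1, 2, 3, 5, 8, 9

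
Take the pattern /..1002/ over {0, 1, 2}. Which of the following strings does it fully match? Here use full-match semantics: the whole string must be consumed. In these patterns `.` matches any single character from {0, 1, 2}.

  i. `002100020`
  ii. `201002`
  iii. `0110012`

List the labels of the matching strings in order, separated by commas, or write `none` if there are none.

ii

i → no match — must end with `1002`
ii → match
iii → no match — must end with `1002`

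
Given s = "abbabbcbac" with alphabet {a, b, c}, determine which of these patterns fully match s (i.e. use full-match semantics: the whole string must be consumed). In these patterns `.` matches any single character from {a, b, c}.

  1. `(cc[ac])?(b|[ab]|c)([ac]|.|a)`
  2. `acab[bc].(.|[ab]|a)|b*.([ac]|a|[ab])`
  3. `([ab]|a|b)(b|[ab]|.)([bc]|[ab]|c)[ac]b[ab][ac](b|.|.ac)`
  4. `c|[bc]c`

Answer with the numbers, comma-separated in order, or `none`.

1 → no match
2 → no match
3 → match
4 → no match

3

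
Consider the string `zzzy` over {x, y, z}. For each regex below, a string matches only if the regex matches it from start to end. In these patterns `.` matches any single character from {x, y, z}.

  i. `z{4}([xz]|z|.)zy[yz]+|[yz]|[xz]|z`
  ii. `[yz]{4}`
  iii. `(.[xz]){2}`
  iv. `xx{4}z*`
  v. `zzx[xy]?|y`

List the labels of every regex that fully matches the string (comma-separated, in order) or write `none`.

ii

i → no match
ii → match
iii → no match
iv → no match — must start with `xx`
v → no match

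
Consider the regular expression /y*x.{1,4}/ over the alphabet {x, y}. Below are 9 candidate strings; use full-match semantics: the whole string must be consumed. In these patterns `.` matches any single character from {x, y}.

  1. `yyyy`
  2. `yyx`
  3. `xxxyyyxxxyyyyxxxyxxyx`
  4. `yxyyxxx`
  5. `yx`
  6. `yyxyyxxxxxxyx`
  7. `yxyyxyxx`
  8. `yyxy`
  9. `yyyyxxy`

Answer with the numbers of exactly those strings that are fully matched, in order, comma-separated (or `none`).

8, 9

1 → no match
2 → no match
3 → no match
4 → no match
5 → no match
6 → no match
7 → no match
8 → match
9 → match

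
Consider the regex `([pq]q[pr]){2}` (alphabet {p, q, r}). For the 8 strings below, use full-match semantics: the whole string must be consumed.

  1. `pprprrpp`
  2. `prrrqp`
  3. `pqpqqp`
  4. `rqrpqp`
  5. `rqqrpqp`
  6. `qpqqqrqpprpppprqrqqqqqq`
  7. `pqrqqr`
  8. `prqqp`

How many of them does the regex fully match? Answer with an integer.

1 → no match
2 → no match
3 → match
4 → no match
5 → no match
6 → no match
7 → match
8 → no match
Total matched: 2

2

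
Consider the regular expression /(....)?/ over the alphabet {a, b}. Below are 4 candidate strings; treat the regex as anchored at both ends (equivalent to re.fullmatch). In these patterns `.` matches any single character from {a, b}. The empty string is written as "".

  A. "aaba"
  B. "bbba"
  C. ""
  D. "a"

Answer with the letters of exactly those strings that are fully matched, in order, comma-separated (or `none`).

A, B, C

A → match
B → match
C → match
D → no match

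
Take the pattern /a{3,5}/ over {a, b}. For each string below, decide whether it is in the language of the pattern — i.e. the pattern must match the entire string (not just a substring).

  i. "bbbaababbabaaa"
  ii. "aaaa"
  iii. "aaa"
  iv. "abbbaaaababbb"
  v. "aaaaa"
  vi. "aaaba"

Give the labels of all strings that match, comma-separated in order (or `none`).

i → no match — must start with "a"
ii → match
iii → match
iv → no match — must end with "a"
v → match
vi → no match

ii, iii, v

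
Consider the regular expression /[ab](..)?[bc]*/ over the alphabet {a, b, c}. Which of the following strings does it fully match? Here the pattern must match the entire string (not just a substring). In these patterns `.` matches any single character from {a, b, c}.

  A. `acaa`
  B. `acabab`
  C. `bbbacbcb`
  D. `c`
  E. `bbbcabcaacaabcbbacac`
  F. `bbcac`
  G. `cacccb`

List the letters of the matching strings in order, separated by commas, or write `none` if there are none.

none

A → no match
B → no match
C → no match
D → no match
E → no match
F → no match
G → no match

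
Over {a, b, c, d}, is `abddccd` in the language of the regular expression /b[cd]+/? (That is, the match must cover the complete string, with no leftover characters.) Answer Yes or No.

Every match must start with `b`, but `abddccd` does not.

No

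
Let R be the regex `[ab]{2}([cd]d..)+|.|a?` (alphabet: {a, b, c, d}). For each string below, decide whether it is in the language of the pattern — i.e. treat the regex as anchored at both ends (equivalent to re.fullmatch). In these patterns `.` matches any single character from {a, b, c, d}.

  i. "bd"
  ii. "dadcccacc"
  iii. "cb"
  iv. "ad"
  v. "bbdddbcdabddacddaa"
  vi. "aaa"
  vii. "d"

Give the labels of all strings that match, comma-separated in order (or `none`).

v, vii

i. "bd" → no match
ii. "dadcccacc" → no match
iii. "cb" → no match
iv. "ad" → no match
v → match
vi. "aaa" → no match
vii. "d" → match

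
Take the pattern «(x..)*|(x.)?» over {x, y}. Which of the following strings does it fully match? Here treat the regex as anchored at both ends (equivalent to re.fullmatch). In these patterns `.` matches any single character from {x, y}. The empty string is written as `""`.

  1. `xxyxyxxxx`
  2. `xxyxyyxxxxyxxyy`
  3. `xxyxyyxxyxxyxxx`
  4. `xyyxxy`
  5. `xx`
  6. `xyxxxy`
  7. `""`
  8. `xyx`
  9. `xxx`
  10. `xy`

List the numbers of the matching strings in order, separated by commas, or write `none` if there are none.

1 → match
2 → match
3 → match
4 → match
5 → match
6 → match
7 → match
8 → match
9 → match
10 → match

1, 2, 3, 4, 5, 6, 7, 8, 9, 10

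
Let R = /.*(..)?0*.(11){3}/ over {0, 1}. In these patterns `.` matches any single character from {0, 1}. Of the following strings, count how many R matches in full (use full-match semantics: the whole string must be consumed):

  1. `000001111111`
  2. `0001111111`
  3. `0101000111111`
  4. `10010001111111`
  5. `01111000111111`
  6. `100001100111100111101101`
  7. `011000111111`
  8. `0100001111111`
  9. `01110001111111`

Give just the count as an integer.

1. `000001111111` → match
2. `0001111111` → match
3 → match
4 → match
5 → match
6 → no match — must end with `11`
7. `011000111111` → match
8 → match
9 → match
Total matched: 8

8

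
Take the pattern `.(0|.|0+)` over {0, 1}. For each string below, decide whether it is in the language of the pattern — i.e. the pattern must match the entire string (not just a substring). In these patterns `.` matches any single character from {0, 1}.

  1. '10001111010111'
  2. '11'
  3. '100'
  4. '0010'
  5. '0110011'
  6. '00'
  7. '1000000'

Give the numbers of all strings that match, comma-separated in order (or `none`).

1 → no match
2 → match
3 → match
4 → no match
5 → no match
6 → match
7 → match

2, 3, 6, 7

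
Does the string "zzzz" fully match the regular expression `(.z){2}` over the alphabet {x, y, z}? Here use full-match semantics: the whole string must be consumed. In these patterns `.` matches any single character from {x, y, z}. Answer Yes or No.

Yes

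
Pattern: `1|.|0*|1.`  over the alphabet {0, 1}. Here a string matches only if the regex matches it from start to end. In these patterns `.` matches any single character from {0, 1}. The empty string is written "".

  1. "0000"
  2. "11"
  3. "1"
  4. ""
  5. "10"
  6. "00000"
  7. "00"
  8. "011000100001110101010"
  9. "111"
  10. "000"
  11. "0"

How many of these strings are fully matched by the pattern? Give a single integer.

9

1 → match
2 → match
3 → match
4 → match
5 → match
6 → match
7 → match
8 → no match
9 → no match
10 → match
11 → match
Total matched: 9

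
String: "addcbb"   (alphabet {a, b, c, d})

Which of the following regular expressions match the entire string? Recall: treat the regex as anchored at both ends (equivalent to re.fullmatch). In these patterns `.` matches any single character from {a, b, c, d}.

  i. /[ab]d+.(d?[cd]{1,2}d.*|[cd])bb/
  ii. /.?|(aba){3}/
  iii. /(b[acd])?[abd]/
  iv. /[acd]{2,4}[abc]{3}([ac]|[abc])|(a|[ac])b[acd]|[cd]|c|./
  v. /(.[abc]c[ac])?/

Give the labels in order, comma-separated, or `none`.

i

i → match
ii → no match
iii → no match
iv → no match
v → no match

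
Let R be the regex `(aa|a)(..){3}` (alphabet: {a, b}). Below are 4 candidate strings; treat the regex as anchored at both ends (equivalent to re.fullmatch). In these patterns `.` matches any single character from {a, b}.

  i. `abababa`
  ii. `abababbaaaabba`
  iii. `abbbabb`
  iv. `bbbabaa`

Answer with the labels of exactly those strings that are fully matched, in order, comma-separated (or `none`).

i, iii

i → match
ii → no match
iii → match
iv → no match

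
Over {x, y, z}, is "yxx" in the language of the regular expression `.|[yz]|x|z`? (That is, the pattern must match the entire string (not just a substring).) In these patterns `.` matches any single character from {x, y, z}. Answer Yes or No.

No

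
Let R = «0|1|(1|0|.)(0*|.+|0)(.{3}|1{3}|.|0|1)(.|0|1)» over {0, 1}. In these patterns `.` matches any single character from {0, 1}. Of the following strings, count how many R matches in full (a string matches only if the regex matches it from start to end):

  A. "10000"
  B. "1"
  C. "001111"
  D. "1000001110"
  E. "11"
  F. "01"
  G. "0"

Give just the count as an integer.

A → match
B → match
C → match
D → match
E → no match
F → no match
G → match
Total matched: 5

5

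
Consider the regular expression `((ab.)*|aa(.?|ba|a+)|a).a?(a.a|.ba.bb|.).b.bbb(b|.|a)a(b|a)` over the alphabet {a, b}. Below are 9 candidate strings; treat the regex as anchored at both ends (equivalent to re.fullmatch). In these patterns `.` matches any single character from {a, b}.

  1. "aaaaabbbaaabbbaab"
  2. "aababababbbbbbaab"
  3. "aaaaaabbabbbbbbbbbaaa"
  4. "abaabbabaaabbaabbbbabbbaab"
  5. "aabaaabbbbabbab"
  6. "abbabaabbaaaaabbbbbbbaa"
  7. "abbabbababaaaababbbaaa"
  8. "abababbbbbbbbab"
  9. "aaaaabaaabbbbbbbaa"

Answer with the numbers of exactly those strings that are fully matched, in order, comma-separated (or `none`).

2, 3, 4, 6, 7, 8, 9

1 → no match
2 → match
3 → match
4 → match
5 → no match
6 → match
7 → match
8 → match
9 → match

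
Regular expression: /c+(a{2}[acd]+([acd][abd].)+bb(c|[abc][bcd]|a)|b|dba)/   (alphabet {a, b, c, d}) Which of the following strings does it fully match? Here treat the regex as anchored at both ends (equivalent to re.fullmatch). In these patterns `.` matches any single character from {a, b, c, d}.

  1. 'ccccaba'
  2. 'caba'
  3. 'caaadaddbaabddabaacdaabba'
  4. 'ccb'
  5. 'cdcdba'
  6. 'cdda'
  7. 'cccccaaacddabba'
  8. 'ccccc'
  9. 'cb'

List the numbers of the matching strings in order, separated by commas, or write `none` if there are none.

1 → no match
2 → no match
3 → match
4 → match
5 → no match
6 → no match
7 → match
8 → no match
9 → match

3, 4, 7, 9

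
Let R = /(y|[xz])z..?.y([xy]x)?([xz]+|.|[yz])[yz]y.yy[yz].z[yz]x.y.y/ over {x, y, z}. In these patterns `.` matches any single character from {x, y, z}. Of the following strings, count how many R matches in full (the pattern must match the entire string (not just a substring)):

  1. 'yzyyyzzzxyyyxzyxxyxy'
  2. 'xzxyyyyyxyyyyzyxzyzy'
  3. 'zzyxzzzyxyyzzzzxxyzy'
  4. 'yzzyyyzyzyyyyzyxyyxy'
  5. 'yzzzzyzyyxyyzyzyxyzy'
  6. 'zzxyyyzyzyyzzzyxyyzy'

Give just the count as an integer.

1 → no match
2 → match
3 → no match
4 → match
5 → no match
6 → match
Total matched: 3

3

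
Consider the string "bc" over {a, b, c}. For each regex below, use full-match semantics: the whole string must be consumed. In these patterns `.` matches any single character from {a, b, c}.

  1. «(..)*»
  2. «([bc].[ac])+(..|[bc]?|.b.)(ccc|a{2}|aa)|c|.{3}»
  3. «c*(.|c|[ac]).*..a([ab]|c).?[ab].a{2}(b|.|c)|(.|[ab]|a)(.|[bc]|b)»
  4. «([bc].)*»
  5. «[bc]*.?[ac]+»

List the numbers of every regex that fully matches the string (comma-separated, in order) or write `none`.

1 → match
2 → no match
3 → match
4 → match
5 → match

1, 3, 4, 5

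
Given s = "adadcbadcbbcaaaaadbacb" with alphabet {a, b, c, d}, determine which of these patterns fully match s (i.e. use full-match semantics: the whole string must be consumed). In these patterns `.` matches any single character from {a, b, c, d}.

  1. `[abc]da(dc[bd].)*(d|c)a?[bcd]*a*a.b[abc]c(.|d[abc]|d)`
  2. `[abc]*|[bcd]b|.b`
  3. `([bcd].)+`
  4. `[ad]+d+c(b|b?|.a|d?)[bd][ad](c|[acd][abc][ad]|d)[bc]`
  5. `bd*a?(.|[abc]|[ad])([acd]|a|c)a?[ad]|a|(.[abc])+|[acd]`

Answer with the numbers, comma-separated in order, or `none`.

1 → match
2 → no match
3 → no match
4 → no match
5 → no match

1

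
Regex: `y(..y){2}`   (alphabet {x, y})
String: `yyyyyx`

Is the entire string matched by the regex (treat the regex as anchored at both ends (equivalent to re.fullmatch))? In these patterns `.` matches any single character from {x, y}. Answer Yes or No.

Every match must end with `y`, but `yyyyyx` does not.

No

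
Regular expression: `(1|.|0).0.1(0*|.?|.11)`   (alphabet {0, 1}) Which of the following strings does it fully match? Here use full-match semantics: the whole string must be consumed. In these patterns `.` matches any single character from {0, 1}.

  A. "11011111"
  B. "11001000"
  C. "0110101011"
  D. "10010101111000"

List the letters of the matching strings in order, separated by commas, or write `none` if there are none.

A, B

A → match
B → match
C → no match
D → no match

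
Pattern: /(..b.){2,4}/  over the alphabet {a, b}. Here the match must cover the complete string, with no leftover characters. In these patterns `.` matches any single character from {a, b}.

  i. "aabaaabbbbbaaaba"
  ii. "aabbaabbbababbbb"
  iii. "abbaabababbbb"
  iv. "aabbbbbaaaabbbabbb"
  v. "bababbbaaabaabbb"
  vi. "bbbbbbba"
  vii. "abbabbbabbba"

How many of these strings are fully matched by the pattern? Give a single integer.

i → match
ii → match
iii → no match
iv → no match
v → match
vi → match
vii → match
Total matched: 5

5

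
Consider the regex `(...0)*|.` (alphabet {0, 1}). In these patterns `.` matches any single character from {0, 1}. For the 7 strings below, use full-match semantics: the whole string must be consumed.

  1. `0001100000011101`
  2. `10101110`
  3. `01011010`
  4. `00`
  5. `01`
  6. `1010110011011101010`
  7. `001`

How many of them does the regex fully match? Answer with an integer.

1 → no match
2 → match
3 → no match
4 → no match
5 → no match
6 → no match
7 → no match
Total matched: 1

1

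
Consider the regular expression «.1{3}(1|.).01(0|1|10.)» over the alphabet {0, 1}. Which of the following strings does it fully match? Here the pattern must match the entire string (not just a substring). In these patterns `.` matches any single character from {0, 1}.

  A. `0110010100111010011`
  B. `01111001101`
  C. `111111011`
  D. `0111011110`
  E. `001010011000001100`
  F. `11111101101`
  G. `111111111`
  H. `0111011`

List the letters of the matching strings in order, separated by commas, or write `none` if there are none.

B, C, F

A → no match
B → match
C → match
D → no match
E → no match
F → match
G → no match
H → no match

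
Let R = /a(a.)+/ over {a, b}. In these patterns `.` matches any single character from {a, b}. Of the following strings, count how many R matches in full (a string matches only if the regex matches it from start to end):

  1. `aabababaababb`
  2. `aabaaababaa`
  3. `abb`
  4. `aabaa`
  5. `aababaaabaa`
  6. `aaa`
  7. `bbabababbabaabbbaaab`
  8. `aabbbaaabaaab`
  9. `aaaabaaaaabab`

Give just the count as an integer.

5

1 → no match
2 → match
3 → no match — must start with `aa`
4 → match
5 → match
6 → match
7 → no match — must start with `aa`
8 → no match
9 → match
Total matched: 5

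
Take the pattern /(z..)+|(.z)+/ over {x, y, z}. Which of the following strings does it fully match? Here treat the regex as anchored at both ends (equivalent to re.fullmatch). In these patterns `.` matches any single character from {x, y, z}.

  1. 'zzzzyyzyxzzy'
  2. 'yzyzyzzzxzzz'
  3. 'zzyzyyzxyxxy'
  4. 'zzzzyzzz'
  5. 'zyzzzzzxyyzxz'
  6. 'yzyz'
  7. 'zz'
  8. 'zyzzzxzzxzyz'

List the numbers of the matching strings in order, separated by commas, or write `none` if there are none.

1 → match
2 → match
3 → no match
4 → match
5 → no match
6 → match
7 → match
8 → match

1, 2, 4, 6, 7, 8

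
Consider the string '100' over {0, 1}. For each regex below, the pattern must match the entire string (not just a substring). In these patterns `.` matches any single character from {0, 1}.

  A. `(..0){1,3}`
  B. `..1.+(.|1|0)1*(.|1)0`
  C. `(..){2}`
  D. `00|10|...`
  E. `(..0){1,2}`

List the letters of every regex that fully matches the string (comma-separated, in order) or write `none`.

A, D, E

A → match
B → no match
C → no match
D → match
E → match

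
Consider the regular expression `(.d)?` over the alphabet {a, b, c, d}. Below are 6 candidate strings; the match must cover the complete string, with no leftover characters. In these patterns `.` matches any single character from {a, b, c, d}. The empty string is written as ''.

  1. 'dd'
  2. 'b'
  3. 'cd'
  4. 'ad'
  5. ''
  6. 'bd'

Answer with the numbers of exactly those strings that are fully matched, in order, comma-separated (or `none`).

1, 3, 4, 5, 6

1. 'dd' → match
2. 'b' → no match
3. 'cd' → match
4. 'ad' → match
5. '' → match
6. 'bd' → match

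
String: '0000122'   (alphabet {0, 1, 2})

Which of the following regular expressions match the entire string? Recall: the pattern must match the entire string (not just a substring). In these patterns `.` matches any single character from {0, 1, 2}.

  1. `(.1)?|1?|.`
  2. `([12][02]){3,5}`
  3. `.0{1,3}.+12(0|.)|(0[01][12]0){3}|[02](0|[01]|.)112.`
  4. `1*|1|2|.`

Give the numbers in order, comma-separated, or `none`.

3

1 → no match
2 → no match
3 → match
4 → no match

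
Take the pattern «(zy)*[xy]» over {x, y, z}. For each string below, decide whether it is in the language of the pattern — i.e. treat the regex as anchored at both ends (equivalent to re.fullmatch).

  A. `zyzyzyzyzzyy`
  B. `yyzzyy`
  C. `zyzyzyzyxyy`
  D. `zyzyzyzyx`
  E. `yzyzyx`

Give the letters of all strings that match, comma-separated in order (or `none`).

D

A → no match
B → no match
C → no match
D → match
E → no match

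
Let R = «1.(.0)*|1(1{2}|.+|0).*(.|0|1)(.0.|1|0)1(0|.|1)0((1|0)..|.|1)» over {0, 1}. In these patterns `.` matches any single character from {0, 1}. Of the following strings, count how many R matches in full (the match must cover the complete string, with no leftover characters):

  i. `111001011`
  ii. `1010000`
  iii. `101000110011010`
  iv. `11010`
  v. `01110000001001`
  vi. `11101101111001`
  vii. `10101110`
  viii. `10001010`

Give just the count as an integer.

i → no match
ii → no match
iii → no match
iv → no match
v → no match — must start with `1`
vi → match
vii → no match
viii → match
Total matched: 2

2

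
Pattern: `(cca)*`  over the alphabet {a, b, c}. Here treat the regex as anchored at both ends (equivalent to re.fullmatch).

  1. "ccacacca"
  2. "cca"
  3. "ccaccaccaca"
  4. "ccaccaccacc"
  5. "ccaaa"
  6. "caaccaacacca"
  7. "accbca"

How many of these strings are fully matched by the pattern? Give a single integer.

1

1 → no match
2 → match
3 → no match
4 → no match
5 → no match
6 → no match
7 → no match
Total matched: 1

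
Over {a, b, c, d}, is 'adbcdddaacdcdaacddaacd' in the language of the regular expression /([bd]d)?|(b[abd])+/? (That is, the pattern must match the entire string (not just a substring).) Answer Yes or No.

No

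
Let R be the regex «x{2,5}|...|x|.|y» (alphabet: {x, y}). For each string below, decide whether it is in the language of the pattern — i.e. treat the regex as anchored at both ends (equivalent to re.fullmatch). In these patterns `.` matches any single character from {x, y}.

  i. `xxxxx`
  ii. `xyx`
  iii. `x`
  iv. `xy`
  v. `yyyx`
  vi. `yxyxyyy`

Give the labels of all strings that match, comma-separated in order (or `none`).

i, ii, iii

i → match
ii → match
iii → match
iv → no match
v → no match
vi → no match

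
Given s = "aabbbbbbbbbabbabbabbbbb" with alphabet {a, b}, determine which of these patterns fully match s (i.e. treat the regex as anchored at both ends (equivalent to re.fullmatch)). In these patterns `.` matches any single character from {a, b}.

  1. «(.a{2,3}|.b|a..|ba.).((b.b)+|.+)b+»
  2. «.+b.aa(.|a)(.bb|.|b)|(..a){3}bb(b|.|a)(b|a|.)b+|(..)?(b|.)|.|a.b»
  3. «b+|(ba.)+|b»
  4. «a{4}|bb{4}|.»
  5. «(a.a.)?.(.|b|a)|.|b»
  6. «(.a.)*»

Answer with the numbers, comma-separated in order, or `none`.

1

1 → match
2 → no match
3 → no match
4 → no match
5 → no match
6 → no match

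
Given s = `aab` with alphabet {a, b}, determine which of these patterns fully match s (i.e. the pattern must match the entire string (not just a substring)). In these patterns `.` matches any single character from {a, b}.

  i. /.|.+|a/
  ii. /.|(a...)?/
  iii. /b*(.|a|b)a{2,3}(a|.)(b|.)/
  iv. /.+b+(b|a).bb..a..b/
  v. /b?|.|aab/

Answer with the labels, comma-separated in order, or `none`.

i, v

i → match
ii → no match
iii → no match
iv → no match
v → match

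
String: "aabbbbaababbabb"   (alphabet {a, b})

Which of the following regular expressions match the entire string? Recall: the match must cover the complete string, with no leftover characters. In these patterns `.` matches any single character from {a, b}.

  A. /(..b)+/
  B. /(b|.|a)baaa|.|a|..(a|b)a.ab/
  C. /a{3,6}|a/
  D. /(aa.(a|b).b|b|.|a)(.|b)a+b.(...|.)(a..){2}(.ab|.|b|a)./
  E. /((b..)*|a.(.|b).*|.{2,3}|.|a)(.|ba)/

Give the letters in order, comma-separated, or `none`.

A → match
B → no match
C → no match — must end with "a"
D → no match
E → match

A, E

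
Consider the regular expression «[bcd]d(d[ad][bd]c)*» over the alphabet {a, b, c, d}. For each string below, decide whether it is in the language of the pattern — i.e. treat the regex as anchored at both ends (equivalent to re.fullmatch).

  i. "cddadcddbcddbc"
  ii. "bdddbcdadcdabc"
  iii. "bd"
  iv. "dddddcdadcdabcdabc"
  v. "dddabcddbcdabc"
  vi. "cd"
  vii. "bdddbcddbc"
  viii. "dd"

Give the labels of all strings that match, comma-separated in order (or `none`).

i → match
ii → match
iii → match
iv → match
v → match
vi → match
vii → match
viii → match

i, ii, iii, iv, v, vi, vii, viii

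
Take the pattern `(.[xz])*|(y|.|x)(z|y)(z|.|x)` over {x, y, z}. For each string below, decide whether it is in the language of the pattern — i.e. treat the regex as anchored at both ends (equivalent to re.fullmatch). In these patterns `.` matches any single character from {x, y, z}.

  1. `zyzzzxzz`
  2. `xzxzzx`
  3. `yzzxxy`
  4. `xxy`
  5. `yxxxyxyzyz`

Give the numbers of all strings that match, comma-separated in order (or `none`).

1 → no match
2 → match
3 → no match
4 → no match
5 → match

2, 5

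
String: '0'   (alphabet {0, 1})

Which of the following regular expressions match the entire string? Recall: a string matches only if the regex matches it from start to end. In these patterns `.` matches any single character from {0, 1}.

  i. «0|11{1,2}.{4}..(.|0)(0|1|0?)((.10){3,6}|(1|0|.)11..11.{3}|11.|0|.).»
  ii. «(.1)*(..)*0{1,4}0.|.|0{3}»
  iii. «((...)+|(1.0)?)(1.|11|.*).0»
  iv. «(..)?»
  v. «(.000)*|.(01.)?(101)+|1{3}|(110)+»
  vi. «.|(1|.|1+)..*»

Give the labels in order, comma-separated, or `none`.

i → match
ii → match
iii → no match
iv → no match
v → no match
vi → match

i, ii, vi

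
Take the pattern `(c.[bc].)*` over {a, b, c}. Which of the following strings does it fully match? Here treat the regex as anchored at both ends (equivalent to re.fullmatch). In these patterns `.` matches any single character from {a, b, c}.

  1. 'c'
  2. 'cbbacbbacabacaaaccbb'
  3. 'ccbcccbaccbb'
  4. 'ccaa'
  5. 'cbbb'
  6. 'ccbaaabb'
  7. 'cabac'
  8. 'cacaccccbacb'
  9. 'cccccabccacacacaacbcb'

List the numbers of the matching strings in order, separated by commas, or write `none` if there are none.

1 → no match
2 → no match
3 → match
4 → no match
5 → match
6 → no match
7 → no match
8 → no match
9 → no match

3, 5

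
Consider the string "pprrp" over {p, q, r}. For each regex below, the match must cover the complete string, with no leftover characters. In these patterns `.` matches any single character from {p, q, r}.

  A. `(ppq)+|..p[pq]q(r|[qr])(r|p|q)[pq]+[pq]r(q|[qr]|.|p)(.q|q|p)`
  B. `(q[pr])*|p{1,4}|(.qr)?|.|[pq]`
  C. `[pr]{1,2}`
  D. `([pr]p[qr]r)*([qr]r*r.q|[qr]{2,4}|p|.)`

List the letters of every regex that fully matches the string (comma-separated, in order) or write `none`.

D

A → no match
B → no match
C → no match
D → match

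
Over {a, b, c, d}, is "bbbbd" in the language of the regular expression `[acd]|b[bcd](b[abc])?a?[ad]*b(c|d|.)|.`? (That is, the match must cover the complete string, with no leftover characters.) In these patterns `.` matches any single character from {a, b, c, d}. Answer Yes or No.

No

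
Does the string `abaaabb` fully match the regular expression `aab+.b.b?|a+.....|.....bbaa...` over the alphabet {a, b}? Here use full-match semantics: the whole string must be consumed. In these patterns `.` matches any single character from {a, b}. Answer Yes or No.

No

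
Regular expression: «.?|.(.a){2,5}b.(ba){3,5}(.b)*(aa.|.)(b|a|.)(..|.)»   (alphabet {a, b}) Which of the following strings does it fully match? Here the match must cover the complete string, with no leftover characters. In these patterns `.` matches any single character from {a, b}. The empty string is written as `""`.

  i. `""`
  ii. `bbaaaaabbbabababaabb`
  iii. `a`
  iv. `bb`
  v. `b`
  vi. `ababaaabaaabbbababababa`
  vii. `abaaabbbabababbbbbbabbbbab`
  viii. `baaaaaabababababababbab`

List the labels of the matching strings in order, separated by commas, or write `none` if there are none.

i, ii, iii, v, vi, vii, viii

i → match
ii → match
iii → match
iv → no match
v → match
vi → match
vii → match
viii → match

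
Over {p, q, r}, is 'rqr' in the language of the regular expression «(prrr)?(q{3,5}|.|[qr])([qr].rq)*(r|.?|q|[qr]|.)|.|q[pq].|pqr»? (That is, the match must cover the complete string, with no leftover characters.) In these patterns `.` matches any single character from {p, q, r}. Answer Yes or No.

No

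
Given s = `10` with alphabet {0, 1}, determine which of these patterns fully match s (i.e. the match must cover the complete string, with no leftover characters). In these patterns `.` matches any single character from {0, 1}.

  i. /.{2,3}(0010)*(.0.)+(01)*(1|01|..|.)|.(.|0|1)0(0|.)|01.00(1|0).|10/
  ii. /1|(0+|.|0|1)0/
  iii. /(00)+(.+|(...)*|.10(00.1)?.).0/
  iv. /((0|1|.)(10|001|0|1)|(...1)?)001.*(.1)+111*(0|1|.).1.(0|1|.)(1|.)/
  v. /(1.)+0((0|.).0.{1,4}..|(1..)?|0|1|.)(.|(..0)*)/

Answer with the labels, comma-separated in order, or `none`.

i, ii

i → match
ii → match
iii → no match — must start with `00`
iv → no match
v → no match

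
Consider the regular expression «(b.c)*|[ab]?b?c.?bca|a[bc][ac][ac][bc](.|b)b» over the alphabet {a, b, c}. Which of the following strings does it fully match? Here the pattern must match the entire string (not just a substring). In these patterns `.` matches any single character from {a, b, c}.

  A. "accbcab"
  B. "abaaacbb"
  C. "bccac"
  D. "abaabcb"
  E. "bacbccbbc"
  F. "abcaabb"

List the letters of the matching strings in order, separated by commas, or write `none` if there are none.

A → no match
B → no match
C → no match
D → match
E → match
F → no match

D, E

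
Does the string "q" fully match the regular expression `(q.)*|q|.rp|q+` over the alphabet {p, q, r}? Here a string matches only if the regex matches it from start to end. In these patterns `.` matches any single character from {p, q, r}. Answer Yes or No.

Yes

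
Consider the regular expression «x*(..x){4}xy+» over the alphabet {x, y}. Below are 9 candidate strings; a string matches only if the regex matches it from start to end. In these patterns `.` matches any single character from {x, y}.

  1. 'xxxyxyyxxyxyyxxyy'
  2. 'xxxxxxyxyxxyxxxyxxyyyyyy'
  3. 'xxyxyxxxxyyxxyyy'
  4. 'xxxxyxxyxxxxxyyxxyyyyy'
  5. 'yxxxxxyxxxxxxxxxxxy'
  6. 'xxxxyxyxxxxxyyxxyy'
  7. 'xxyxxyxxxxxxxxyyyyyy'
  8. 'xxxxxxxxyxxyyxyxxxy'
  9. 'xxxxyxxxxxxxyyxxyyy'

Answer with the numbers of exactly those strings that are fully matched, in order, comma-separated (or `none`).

1 → match
2 → match
3 → no match
4 → match
5 → no match
6 → match
7 → match
8 → match
9 → match

1, 2, 4, 6, 7, 8, 9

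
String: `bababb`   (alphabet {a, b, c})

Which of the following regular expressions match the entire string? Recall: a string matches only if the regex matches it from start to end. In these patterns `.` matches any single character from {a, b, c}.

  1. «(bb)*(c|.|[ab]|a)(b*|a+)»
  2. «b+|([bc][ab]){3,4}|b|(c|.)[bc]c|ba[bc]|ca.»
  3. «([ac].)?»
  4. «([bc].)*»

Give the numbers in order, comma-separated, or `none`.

2, 4

1 → no match
2 → match
3 → no match
4 → match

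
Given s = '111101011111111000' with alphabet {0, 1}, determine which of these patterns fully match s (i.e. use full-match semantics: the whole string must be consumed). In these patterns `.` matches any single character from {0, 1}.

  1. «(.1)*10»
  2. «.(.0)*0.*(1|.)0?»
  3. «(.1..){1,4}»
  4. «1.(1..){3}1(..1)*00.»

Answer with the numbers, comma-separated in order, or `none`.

4

1 → no match — must end with '10'
2 → no match
3 → no match
4 → match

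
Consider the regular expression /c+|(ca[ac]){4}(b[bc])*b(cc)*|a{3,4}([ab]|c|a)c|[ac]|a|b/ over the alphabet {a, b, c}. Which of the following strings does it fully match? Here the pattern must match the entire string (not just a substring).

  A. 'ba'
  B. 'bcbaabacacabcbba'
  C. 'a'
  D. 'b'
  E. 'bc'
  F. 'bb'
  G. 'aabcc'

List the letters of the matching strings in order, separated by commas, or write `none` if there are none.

A → no match
B → no match
C → match
D → match
E → no match
F → no match
G → no match

C, D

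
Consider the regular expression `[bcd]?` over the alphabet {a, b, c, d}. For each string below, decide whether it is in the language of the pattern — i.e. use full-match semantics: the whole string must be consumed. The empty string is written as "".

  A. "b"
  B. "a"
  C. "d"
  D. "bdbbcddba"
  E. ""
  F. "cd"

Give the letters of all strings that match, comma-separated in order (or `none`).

A → match
B → no match
C → match
D → no match
E → match
F → no match

A, C, E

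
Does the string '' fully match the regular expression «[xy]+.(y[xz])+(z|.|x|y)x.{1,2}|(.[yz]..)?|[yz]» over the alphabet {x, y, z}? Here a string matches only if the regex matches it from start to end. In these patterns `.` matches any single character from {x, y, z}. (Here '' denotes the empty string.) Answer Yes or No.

Yes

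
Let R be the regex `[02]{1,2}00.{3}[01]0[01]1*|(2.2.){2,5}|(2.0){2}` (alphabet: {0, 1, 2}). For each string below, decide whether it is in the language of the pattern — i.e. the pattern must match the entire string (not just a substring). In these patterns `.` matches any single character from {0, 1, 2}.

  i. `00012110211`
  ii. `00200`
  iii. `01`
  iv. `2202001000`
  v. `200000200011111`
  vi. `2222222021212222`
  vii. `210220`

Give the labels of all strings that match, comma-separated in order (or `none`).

i → no match
ii → no match
iii → no match
iv → no match
v → match
vi → match
vii → match

v, vi, vii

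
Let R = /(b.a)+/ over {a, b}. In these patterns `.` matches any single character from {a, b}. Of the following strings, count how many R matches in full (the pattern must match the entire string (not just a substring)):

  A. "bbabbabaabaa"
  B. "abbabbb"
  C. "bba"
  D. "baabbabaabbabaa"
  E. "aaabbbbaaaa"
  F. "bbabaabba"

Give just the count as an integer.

4

A → match
B → no match — must start with "b"
C → match
D → match
E → no match — must start with "b"
F → match
Total matched: 4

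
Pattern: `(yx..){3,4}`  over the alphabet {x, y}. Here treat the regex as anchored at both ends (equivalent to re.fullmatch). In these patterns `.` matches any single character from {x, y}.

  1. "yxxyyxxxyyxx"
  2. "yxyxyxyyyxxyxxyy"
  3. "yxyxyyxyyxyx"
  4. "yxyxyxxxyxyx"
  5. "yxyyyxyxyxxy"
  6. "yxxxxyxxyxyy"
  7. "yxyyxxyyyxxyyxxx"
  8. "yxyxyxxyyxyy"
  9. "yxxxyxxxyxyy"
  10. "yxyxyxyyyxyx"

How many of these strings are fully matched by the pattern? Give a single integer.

1 → no match
2 → no match
3 → no match
4 → match
5 → match
6 → no match
7 → no match
8 → match
9 → match
10 → match
Total matched: 5

5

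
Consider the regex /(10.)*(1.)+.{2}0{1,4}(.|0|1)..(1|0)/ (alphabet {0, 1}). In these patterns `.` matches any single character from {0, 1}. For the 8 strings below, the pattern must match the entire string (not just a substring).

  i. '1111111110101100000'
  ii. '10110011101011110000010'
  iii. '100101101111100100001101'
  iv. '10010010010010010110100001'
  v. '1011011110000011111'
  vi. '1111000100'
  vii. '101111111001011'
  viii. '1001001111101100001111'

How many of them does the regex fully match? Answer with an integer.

i → match
ii → match
iii → match
iv → match
v → no match
vi → match
vii → match
viii → match
Total matched: 7

7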